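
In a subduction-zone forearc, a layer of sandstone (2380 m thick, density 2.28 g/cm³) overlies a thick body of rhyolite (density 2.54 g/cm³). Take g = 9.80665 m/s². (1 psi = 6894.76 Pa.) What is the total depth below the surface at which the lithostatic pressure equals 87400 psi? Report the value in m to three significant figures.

24400 m

Pressure at base of upper layers: 2280×9.80665×2380 = 5.321×10^7 Pa = 7718 psi
Remaining pressure to be supplied by rhyolite: 6.026×10^8 − 5.321×10^7 = 5.494×10^8 Pa
Additional depth in rhyolite = 5.494×10^8 Pa / (2540 kg/m³ × 9.80665 m/s²) = 22056 m
Total depth = 2380 m + 22056 m = 24436 m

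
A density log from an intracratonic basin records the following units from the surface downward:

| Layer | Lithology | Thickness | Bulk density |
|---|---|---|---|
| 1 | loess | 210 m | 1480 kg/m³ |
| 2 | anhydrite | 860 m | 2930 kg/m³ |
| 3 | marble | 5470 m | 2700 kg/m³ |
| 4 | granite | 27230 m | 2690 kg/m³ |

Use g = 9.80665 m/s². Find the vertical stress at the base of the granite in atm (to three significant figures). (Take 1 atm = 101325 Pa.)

8790 atm

loess: 1480 kg/m³ × 9.80665 m/s² × 210 m = 3.048×10^6 Pa = 30.08 atm
anhydrite: 2930 kg/m³ × 9.80665 m/s² × 860 m = 2.471×10^7 Pa = 243.9 atm
marble: 2700 kg/m³ × 9.80665 m/s² × 5470 m = 1.448×10^8 Pa = 1429 atm
granite: 2690 kg/m³ × 9.80665 m/s² × 27230 m = 7.183×10^8 Pa = 7089 atm
Total = 30.08 + 243.9 + 1429 + 7089 = 8792.7 atm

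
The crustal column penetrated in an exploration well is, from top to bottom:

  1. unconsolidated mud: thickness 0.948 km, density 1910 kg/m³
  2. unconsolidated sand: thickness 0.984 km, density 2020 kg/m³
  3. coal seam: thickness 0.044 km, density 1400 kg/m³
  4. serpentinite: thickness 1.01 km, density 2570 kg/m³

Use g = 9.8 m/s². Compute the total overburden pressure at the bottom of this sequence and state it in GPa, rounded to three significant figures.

0.0633 GPa

unconsolidated mud: 1910 kg/m³ × 9.8 m/s² × 948 m = 1.774×10^7 Pa = 0.01774 GPa
unconsolidated sand: 2020 kg/m³ × 9.8 m/s² × 984 m = 1.948×10^7 Pa = 0.01948 GPa
coal seam: 1400 kg/m³ × 9.8 m/s² × 44 m = 6.037×10^5 Pa = 6.037×10^-4 GPa
serpentinite: 2570 kg/m³ × 9.8 m/s² × 1010 m = 2.544×10^7 Pa = 0.02544 GPa
Total = 0.01774 + 0.01948 + 6.037×10^-4 + 0.02544 = 0.063265 GPa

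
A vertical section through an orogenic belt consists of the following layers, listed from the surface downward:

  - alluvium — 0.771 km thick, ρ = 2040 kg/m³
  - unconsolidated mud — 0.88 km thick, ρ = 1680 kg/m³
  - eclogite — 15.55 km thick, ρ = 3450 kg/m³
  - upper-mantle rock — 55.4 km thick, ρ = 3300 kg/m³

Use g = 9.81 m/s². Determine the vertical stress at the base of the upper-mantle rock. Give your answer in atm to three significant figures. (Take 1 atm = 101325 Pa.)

23200 atm

alluvium: 2040 kg/m³ × 9.81 m/s² × 771 m = 1.543×10^7 Pa = 152.3 atm
unconsolidated mud: 1680 kg/m³ × 9.81 m/s² × 880 m = 1.450×10^7 Pa = 143.1 atm
eclogite: 3450 kg/m³ × 9.81 m/s² × 15550 m = 5.263×10^8 Pa = 5194 atm
upper-mantle rock: 3300 kg/m³ × 9.81 m/s² × 55400 m = 1.793×10^9 Pa = 17700 atm
Total = 152.3 + 143.1 + 5194 + 17700 = 23190 atm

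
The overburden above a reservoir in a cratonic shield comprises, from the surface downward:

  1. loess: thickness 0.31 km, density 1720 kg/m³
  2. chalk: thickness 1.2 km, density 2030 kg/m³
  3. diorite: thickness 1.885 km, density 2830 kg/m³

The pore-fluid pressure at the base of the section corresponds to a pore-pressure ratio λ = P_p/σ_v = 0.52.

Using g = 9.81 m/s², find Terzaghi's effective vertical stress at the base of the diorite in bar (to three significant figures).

391 bar

Overburden (lithostatic) stress σ_v:
loess: 1720 kg/m³ × 9.81 m/s² × 310 m = 5.231×10^6 Pa = 5.231 MPa
chalk: 2030 kg/m³ × 9.81 m/s² × 1200 m = 2.390×10^7 Pa = 23.90 MPa
diorite: 2830 kg/m³ × 9.81 m/s² × 1885 m = 5.233×10^7 Pa = 52.33 MPa
Total = 5.231 + 23.90 + 52.33 = 81.460 MPa
Pore pressure P_p = λ·σ_v = 0.52 × 81.46 MPa = 42.36 MPa
Effective stress σ' = σ_v − P_p = 81.46 − 42.36 = 39.101 MPa = 391.01 bar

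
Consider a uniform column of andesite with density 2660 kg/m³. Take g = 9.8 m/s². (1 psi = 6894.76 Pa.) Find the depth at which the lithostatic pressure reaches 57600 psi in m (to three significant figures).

h = P/(ρg) = 57600 psi / (2660 kg/m³ × 9.8 m/s²) = 3.971×10^8 Pa / 26068 Pa/m = 15235 m

15200 m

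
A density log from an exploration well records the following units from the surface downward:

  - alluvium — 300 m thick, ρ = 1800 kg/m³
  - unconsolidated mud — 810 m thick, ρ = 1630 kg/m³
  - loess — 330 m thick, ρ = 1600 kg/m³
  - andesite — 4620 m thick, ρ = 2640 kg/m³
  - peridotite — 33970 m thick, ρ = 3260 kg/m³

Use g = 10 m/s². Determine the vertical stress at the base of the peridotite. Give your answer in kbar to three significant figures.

alluvium: 1800 kg/m³ × 10 m/s² × 300 m = 5.400×10^6 Pa = 0.05400 kbar
unconsolidated mud: 1630 kg/m³ × 10 m/s² × 810 m = 1.320×10^7 Pa = 0.1320 kbar
loess: 1600 kg/m³ × 10 m/s² × 330 m = 5.280×10^6 Pa = 0.05280 kbar
andesite: 2640 kg/m³ × 10 m/s² × 4620 m = 1.220×10^8 Pa = 1.220 kbar
peridotite: 3260 kg/m³ × 10 m/s² × 33970 m = 1.107×10^9 Pa = 11.07 kbar
Total = 0.05400 + 0.1320 + 0.05280 + 1.220 + 11.07 = 12.533 kbar

12.5 kbar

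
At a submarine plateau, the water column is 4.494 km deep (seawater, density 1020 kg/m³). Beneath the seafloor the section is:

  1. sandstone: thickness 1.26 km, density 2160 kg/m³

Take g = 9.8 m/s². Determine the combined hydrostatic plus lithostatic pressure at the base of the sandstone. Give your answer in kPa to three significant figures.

seawater: 1020 kg/m³ × 9.8 m/s² × 4494 m = 4.492×10^7 Pa = 44922 kPa
sandstone: 2160 kg/m³ × 9.8 m/s² × 1260 m = 2.667×10^7 Pa = 26672 kPa
Total = 44922 + 26672 = 71594 kPa

71600 kPa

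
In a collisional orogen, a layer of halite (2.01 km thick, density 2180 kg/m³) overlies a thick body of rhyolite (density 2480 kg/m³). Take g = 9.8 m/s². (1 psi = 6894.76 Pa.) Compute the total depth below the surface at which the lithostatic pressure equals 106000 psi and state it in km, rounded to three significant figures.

30.3 km

Pressure at base of upper layers: 2180×9.8×2010 = 4.294×10^7 Pa = 6228 psi
Remaining pressure to be supplied by rhyolite: 7.308×10^8 − 4.294×10^7 = 6.879×10^8 Pa
Additional depth in rhyolite = 6.879×10^8 Pa / (2480 kg/m³ × 9.8 m/s²) = 28304 m
Total depth = 2010 m + 28304 m = 30314 m
= 30.314 km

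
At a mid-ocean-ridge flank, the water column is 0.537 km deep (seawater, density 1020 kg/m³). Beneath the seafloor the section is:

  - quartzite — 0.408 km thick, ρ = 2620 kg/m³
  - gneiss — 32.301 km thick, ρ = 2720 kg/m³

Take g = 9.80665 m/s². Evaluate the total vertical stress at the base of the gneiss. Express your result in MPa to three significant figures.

877 MPa

seawater: 1020 kg/m³ × 9.80665 m/s² × 537 m = 5.371×10^6 Pa = 5.371 MPa
quartzite: 2620 kg/m³ × 9.80665 m/s² × 408 m = 1.048×10^7 Pa = 10.48 MPa
gneiss: 2720 kg/m³ × 9.80665 m/s² × 32301 m = 8.616×10^8 Pa = 861.6 MPa
Total = 5.371 + 10.48 + 861.6 = 877.45 MPa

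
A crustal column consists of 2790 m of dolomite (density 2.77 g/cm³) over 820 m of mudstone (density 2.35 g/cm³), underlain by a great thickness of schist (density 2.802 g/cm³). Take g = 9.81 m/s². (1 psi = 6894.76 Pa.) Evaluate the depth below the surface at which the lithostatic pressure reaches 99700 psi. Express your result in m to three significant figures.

Pressure at base of upper layers: 2770×9.81×2790 + 2350×9.81×820 = 9.472×10^7 Pa = 13738 psi
Remaining pressure to be supplied by schist: 6.874×10^8 − 9.472×10^7 = 5.927×10^8 Pa
Additional depth in schist = 5.927×10^8 Pa / (2802 kg/m³ × 9.81 m/s²) = 21562 m
Total depth = 3610 m + 21562 m = 25172 m

25200 m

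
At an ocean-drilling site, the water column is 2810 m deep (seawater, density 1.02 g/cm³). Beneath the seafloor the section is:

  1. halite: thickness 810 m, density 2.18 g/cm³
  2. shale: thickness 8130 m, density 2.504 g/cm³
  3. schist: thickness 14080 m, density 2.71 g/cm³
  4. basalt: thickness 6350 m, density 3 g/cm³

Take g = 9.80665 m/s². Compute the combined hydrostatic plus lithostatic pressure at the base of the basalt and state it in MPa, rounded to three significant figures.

806 MPa

seawater: 1020 kg/m³ × 9.80665 m/s² × 2810 m = 2.811×10^7 Pa = 28.11 MPa
halite: 2180 kg/m³ × 9.80665 m/s² × 810 m = 1.732×10^7 Pa = 17.32 MPa
shale: 2504 kg/m³ × 9.80665 m/s² × 8130 m = 1.996×10^8 Pa = 199.6 MPa
schist: 2710 kg/m³ × 9.80665 m/s² × 14080 m = 3.742×10^8 Pa = 374.2 MPa
basalt: 3000 kg/m³ × 9.80665 m/s² × 6350 m = 1.868×10^8 Pa = 186.8 MPa
Total = 28.11 + 17.32 + 199.6 + 374.2 + 186.8 = 806.07 MPa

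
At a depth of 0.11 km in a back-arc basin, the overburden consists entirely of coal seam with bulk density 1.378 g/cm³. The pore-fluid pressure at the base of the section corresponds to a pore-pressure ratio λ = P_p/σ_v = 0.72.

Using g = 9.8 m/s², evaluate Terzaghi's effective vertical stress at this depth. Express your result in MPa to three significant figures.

Overburden (lithostatic) stress σ_v:
coal seam: 1378 kg/m³ × 9.8 m/s² × 110 m = 1.485×10^6 Pa = 1.485 MPa
Pore pressure P_p = λ·σ_v = 0.72 × 1.485 MPa = 1.070 MPa
Effective stress σ' = σ_v − P_p = 1.485 − 1.070 = 0.41594 MPa

0.416 MPa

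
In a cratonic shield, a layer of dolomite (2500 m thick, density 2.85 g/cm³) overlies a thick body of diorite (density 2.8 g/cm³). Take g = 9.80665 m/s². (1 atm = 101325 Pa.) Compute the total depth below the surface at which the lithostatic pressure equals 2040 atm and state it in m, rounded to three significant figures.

Pressure at base of upper layers: 2850×9.80665×2500 = 6.987×10^7 Pa = 689.6 atm
Remaining pressure to be supplied by diorite: 2.067×10^8 − 6.987×10^7 = 1.368×10^8 Pa
Additional depth in diorite = 1.368×10^8 Pa / (2800 kg/m³ × 9.80665 m/s²) = 4983.2 m
Total depth = 2500 m + 4983.2 m = 7483.2 m

7480 m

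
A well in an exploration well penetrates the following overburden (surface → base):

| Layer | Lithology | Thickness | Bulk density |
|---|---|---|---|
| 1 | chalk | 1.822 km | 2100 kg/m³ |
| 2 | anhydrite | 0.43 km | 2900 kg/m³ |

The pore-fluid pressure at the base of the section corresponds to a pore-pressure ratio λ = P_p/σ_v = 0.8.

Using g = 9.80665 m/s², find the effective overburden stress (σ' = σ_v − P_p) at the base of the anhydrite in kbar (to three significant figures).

0.0995 kbar

Overburden (lithostatic) stress σ_v:
chalk: 2100 kg/m³ × 9.80665 m/s² × 1822 m = 3.752×10^7 Pa = 37.52 MPa
anhydrite: 2900 kg/m³ × 9.80665 m/s² × 430 m = 1.223×10^7 Pa = 12.23 MPa
Total = 37.52 + 12.23 = 49.751 MPa
Pore pressure P_p = λ·σ_v = 0.8 × 49.75 MPa = 39.80 MPa
Effective stress σ' = σ_v − P_p = 49.75 − 39.80 = 9.9502 MPa = 0.099502 kbar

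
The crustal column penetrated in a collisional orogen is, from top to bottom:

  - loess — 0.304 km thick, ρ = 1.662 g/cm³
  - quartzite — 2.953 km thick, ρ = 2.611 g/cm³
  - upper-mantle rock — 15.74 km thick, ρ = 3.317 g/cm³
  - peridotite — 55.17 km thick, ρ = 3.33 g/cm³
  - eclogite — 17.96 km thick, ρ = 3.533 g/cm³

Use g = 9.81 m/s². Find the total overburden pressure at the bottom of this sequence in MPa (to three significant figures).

loess: 1662 kg/m³ × 9.81 m/s² × 304 m = 4.956×10^6 Pa = 4.956 MPa
quartzite: 2611 kg/m³ × 9.81 m/s² × 2953 m = 7.564×10^7 Pa = 75.64 MPa
upper-mantle rock: 3317 kg/m³ × 9.81 m/s² × 15740 m = 5.122×10^8 Pa = 512.2 MPa
peridotite: 3330 kg/m³ × 9.81 m/s² × 55170 m = 1.802×10^9 Pa = 1802 MPa
eclogite: 3533 kg/m³ × 9.81 m/s² × 17960 m = 6.225×10^8 Pa = 622.5 MPa
Total = 4.956 + 75.64 + 512.2 + 1802 + 622.5 = 3017.5 MPa

3020 MPa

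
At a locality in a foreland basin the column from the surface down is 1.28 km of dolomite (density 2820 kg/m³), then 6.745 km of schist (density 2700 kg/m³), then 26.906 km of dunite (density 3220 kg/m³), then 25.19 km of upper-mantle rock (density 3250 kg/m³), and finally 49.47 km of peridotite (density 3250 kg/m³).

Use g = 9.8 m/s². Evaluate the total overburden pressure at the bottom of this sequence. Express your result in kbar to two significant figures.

dolomite: 2820 kg/m³ × 9.8 m/s² × 1280 m = 3.537×10^7 Pa = 0.3537 kbar
schist: 2700 kg/m³ × 9.8 m/s² × 6745 m = 1.785×10^8 Pa = 1.785 kbar
dunite: 3220 kg/m³ × 9.8 m/s² × 26906 m = 8.490×10^8 Pa = 8.490 kbar
upper-mantle rock: 3250 kg/m³ × 9.8 m/s² × 25190 m = 8.023×10^8 Pa = 8.023 kbar
peridotite: 3250 kg/m³ × 9.8 m/s² × 49470 m = 1.576×10^9 Pa = 15.76 kbar
Total = 0.3537 + 1.785 + 8.490 + 8.023 + 15.76 = 34.408 kbar

34 kbar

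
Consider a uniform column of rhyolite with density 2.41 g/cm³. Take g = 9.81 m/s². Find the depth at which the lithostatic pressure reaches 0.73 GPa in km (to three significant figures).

30.9 km

h = P/(ρg) = 0.73 GPa / (2410 kg/m³ × 9.81 m/s²) = 7.300×10^8 Pa / 23642 Pa/m = 30877 m
= 30.877 km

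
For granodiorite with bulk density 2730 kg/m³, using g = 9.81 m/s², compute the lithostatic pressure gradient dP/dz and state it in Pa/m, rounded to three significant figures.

dP/dz = ρg = 2730 kg/m³ × 9.81 m/s² = 26781 Pa/m

26800 Pa/m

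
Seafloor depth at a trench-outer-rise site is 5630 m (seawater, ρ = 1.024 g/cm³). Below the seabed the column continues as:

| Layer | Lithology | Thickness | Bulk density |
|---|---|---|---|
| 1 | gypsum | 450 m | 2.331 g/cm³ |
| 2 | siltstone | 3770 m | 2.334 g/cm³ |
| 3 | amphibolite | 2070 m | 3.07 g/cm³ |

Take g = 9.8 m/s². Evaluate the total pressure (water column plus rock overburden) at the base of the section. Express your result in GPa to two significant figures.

seawater: 1024 kg/m³ × 9.8 m/s² × 5630 m = 5.650×10^7 Pa = 0.05650 GPa
gypsum: 2331 kg/m³ × 9.8 m/s² × 450 m = 1.028×10^7 Pa = 0.01028 GPa
siltstone: 2334 kg/m³ × 9.8 m/s² × 3770 m = 8.623×10^7 Pa = 0.08623 GPa
amphibolite: 3070 kg/m³ × 9.8 m/s² × 2070 m = 6.228×10^7 Pa = 0.06228 GPa
Total = 0.05650 + 0.01028 + 0.08623 + 0.06228 = 0.21529 GPa

0.22 GPa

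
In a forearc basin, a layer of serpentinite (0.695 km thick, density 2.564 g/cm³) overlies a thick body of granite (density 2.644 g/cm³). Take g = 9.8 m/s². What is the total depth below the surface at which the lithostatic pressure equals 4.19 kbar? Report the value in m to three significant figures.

16200 m

Pressure at base of upper layers: 2564×9.8×695 = 1.746×10^7 Pa = 0.1746 kbar
Remaining pressure to be supplied by granite: 4.190×10^8 − 1.746×10^7 = 4.015×10^8 Pa
Additional depth in granite = 4.015×10^8 Pa / (2644 kg/m³ × 9.8 m/s²) = 15497 m
Total depth = 695 m + 15497 m = 16192 m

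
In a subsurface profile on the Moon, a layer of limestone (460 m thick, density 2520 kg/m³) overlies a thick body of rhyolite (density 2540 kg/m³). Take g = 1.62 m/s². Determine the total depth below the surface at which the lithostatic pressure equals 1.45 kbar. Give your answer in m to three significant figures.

Pressure at base of upper layers: 2520×1.62×460 = 1.878×10^6 Pa = 0.01878 kbar
Remaining pressure to be supplied by rhyolite: 1.450×10^8 − 1.878×10^6 = 1.431×10^8 Pa
Additional depth in rhyolite = 1.431×10^8 Pa / (2540 kg/m³ × 1.62 m/s²) = 34782 m
Total depth = 460 m + 34782 m = 35242 m

35200 m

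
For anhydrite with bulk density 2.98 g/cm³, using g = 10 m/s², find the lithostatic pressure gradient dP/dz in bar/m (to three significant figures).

dP/dz = ρg = 2980 kg/m³ × 10 m/s² = 29800 Pa/m
= 29800 Pa/m × (1 bar/m / 1.0000×10^5 Pa/m) = 0.29800 bar/m

0.298 bar/m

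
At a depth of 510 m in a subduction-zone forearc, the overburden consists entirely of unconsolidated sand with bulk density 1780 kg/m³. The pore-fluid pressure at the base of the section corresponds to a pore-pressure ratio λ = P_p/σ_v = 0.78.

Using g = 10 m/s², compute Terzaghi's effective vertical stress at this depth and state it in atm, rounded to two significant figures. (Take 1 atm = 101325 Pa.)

20 atm

Overburden (lithostatic) stress σ_v:
unconsolidated sand: 1780 kg/m³ × 10 m/s² × 510 m = 9.078×10^6 Pa = 9.078 MPa
Pore pressure P_p = λ·σ_v = 0.78 × 9.078 MPa = 7.081 MPa
Effective stress σ' = σ_v − P_p = 9.078 − 7.081 = 1.9972 MPa = 19.710 atm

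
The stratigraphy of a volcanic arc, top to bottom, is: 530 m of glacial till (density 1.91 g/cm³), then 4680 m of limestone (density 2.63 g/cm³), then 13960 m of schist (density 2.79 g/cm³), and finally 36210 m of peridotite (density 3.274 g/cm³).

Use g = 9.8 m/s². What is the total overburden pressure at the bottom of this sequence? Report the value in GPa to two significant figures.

1.7 GPa

glacial till: 1910 kg/m³ × 9.8 m/s² × 530 m = 9.921×10^6 Pa = 9.921×10^-3 GPa
limestone: 2630 kg/m³ × 9.8 m/s² × 4680 m = 1.206×10^8 Pa = 0.1206 GPa
schist: 2790 kg/m³ × 9.8 m/s² × 13960 m = 3.817×10^8 Pa = 0.3817 GPa
peridotite: 3274 kg/m³ × 9.8 m/s² × 36210 m = 1.162×10^9 Pa = 1.162 GPa
Total = 9.921×10^-3 + 0.1206 + 0.3817 + 1.162 = 1.6740 GPa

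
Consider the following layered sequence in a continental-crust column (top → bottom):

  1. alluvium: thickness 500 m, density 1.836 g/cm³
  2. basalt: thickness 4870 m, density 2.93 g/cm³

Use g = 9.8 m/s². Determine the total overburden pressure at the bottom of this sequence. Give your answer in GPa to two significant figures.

alluvium: 1836 kg/m³ × 9.8 m/s² × 500 m = 8.996×10^6 Pa = 8.996×10^-3 GPa
basalt: 2930 kg/m³ × 9.8 m/s² × 4870 m = 1.398×10^8 Pa = 0.1398 GPa
Total = 8.996×10^-3 + 0.1398 = 0.14883 GPa

0.15 GPa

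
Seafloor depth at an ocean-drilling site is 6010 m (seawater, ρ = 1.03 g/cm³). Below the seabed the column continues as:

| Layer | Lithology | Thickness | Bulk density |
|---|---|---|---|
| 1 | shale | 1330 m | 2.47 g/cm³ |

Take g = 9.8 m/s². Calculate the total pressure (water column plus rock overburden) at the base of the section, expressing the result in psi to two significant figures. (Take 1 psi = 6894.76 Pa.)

13000 psi

seawater: 1030 kg/m³ × 9.8 m/s² × 6010 m = 6.066×10^7 Pa = 8799 psi
shale: 2470 kg/m³ × 9.8 m/s² × 1330 m = 3.219×10^7 Pa = 4669 psi
Total = 8799 + 4669 = 13468 psi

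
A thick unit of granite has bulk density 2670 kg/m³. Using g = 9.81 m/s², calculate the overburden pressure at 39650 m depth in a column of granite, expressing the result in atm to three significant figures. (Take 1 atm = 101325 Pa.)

10200 atm

granite: 2670 kg/m³ × 9.81 m/s² × 39650 m = 1.039×10^9 Pa = 10250 atm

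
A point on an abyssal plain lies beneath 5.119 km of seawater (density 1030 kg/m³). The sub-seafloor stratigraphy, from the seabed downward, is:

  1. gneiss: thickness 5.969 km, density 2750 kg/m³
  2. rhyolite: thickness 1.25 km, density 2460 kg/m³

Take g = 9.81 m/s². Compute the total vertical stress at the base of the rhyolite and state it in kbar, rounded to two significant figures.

2.4 kbar

seawater: 1030 kg/m³ × 9.81 m/s² × 5119 m = 5.172×10^7 Pa = 0.5172 kbar
gneiss: 2750 kg/m³ × 9.81 m/s² × 5969 m = 1.610×10^8 Pa = 1.610 kbar
rhyolite: 2460 kg/m³ × 9.81 m/s² × 1250 m = 3.017×10^7 Pa = 0.3017 kbar
Total = 0.5172 + 1.610 + 0.3017 = 2.4292 kbar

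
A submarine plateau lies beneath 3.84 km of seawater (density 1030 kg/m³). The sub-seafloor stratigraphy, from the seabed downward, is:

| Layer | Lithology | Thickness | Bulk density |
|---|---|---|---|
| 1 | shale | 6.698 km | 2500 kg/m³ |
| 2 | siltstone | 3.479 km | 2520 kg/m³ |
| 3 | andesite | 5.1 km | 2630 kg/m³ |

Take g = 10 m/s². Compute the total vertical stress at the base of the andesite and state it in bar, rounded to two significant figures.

4300 bar

seawater: 1030 kg/m³ × 10 m/s² × 3840 m = 3.955×10^7 Pa = 395.5 bar
shale: 2500 kg/m³ × 10 m/s² × 6698 m = 1.675×10^8 Pa = 1674 bar
siltstone: 2520 kg/m³ × 10 m/s² × 3479 m = 8.767×10^7 Pa = 876.7 bar
andesite: 2630 kg/m³ × 10 m/s² × 5100 m = 1.341×10^8 Pa = 1341 bar
Total = 395.5 + 1674 + 876.7 + 1341 = 4288.0 bar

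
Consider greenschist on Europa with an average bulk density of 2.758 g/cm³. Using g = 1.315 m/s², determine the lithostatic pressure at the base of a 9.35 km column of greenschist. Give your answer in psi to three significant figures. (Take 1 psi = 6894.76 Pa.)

greenschist: 2758 kg/m³ × 1.315 m/s² × 9350 m = 3.391×10^7 Pa = 4918 psi

4920 psi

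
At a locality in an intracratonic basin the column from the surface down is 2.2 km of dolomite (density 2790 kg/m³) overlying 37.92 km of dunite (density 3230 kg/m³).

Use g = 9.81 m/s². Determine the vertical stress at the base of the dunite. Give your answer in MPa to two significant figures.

1300 MPa

dolomite: 2790 kg/m³ × 9.81 m/s² × 2200 m = 6.021×10^7 Pa = 60.21 MPa
dunite: 3230 kg/m³ × 9.81 m/s² × 37920 m = 1.202×10^9 Pa = 1202 MPa
Total = 60.21 + 1202 = 1261.8 MPa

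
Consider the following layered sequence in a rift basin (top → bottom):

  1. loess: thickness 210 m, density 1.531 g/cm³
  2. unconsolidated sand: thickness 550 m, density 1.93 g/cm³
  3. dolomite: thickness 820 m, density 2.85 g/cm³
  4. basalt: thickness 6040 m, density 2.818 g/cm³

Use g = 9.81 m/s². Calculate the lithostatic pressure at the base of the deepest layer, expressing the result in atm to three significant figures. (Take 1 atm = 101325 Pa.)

2010 atm

loess: 1531 kg/m³ × 9.81 m/s² × 210 m = 3.154×10^6 Pa = 31.13 atm
unconsolidated sand: 1930 kg/m³ × 9.81 m/s² × 550 m = 1.041×10^7 Pa = 102.8 atm
dolomite: 2850 kg/m³ × 9.81 m/s² × 820 m = 2.293×10^7 Pa = 226.3 atm
basalt: 2818 kg/m³ × 9.81 m/s² × 6040 m = 1.670×10^8 Pa = 1648 atm
Total = 31.13 + 102.8 + 226.3 + 1648 = 2008.1 atm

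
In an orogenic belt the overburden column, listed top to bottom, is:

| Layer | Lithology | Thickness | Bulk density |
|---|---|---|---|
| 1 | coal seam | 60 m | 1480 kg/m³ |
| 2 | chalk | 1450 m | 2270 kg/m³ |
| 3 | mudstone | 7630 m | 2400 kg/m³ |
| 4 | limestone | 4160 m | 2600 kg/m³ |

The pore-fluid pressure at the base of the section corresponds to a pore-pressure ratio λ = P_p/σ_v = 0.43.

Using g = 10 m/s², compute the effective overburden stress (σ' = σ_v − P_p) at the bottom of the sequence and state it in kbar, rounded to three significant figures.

Overburden (lithostatic) stress σ_v:
coal seam: 1480 kg/m³ × 10 m/s² × 60 m = 8.880×10^5 Pa = 0.8880 MPa
chalk: 2270 kg/m³ × 10 m/s² × 1450 m = 3.292×10^7 Pa = 32.91 MPa
mudstone: 2400 kg/m³ × 10 m/s² × 7630 m = 1.831×10^8 Pa = 183.1 MPa
limestone: 2600 kg/m³ × 10 m/s² × 4160 m = 1.082×10^8 Pa = 108.2 MPa
Total = 0.8880 + 32.91 + 183.1 + 108.2 = 325.08 MPa
Pore pressure P_p = λ·σ_v = 0.43 × 325.1 MPa = 139.8 MPa
Effective stress σ' = σ_v − P_p = 325.1 − 139.8 = 185.30 MPa = 1.8530 kbar

1.85 kbar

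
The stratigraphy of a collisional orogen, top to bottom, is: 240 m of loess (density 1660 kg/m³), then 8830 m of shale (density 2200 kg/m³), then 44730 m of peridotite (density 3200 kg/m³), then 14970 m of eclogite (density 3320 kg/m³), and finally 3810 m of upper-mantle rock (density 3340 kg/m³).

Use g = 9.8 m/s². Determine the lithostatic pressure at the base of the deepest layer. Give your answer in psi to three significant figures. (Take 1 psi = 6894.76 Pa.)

loess: 1660 kg/m³ × 9.8 m/s² × 240 m = 3.904×10^6 Pa = 566.3 psi
shale: 2200 kg/m³ × 9.8 m/s² × 8830 m = 1.904×10^8 Pa = 27612 psi
peridotite: 3200 kg/m³ × 9.8 m/s² × 44730 m = 1.403×10^9 Pa = 2.034×10^5 psi
eclogite: 3320 kg/m³ × 9.8 m/s² × 14970 m = 4.871×10^8 Pa = 70643 psi
upper-mantle rock: 3340 kg/m³ × 9.8 m/s² × 3810 m = 1.247×10^8 Pa = 18088 psi
Total = 566.3 + 27612 + 2.034×10^5 + 70643 + 18088 = 3.2036×10^5 psi

320000 psi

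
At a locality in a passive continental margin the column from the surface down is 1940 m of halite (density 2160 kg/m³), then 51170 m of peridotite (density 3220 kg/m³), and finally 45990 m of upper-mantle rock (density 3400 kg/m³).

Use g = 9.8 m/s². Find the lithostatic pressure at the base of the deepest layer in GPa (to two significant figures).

halite: 2160 kg/m³ × 9.8 m/s² × 1940 m = 4.107×10^7 Pa = 0.04107 GPa
peridotite: 3220 kg/m³ × 9.8 m/s² × 51170 m = 1.615×10^9 Pa = 1.615 GPa
upper-mantle rock: 3400 kg/m³ × 9.8 m/s² × 45990 m = 1.532×10^9 Pa = 1.532 GPa
Total = 0.04107 + 1.615 + 1.532 = 3.1882 GPa

3.2 GPa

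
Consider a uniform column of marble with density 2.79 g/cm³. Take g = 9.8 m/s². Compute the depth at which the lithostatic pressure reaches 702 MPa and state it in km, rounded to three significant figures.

h = P/(ρg) = 702 MPa / (2790 kg/m³ × 9.8 m/s²) = 7.020×10^8 Pa / 27342 Pa/m = 25675 m
= 25.675 km

25.7 km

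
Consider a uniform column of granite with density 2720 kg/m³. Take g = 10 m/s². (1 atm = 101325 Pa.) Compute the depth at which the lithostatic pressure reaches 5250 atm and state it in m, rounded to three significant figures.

19600 m

h = P/(ρg) = 5250 atm / (2720 kg/m³ × 10 m/s²) = 5.320×10^8 Pa / 27200 Pa/m = 19557 m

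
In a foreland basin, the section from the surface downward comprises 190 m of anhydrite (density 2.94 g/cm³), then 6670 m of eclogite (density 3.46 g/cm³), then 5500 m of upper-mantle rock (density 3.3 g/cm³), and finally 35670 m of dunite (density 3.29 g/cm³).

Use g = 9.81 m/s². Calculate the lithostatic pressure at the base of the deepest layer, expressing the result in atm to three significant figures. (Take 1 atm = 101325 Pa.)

anhydrite: 2940 kg/m³ × 9.81 m/s² × 190 m = 5.480×10^6 Pa = 54.08 atm
eclogite: 3460 kg/m³ × 9.81 m/s² × 6670 m = 2.264×10^8 Pa = 2234 atm
upper-mantle rock: 3300 kg/m³ × 9.81 m/s² × 5500 m = 1.781×10^8 Pa = 1757 atm
dunite: 3290 kg/m³ × 9.81 m/s² × 35670 m = 1.151×10^9 Pa = 11362 atm
Total = 54.08 + 2234 + 1757 + 11362 = 15408 atm

15400 atm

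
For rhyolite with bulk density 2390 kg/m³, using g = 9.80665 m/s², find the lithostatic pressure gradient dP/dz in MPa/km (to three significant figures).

23.4 MPa/km

dP/dz = ρg = 2390 kg/m³ × 9.80665 m/s² = 23438 Pa/m
= 23438 Pa/m × (1 MPa/km / 1000.0 Pa/m) = 23.438 MPa/km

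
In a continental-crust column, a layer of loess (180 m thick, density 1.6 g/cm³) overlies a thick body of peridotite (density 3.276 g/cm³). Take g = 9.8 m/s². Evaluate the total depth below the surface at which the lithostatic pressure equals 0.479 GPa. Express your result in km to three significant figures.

Pressure at base of upper layers: 1600×9.8×180 = 2.822×10^6 Pa = 2.822×10^-3 GPa
Remaining pressure to be supplied by peridotite: 4.790×10^8 − 2.822×10^6 = 4.762×10^8 Pa
Additional depth in peridotite = 4.762×10^8 Pa / (3276 kg/m³ × 9.8 m/s²) = 14832 m
Total depth = 180 m + 14832 m = 15012 m
= 15.012 km

15.0 km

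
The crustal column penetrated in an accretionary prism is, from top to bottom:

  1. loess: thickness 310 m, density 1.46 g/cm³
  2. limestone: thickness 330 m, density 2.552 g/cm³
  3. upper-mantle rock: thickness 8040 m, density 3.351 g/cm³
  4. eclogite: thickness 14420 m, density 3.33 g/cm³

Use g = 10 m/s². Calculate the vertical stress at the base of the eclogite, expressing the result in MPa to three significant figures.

loess: 1460 kg/m³ × 10 m/s² × 310 m = 4.526×10^6 Pa = 4.526 MPa
limestone: 2552 kg/m³ × 10 m/s² × 330 m = 8.422×10^6 Pa = 8.422 MPa
upper-mantle rock: 3351 kg/m³ × 10 m/s² × 8040 m = 2.694×10^8 Pa = 269.4 MPa
eclogite: 3330 kg/m³ × 10 m/s² × 14420 m = 4.802×10^8 Pa = 480.2 MPa
Total = 4.526 + 8.422 + 269.4 + 480.2 = 762.55 MPa

763 MPa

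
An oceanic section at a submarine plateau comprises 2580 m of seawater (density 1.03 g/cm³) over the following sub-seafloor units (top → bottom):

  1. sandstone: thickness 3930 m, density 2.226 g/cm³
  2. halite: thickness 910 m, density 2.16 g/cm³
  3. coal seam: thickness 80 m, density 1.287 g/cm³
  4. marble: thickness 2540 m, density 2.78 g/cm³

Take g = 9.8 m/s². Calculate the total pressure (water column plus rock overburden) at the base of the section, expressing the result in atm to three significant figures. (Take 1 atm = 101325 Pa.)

seawater: 1030 kg/m³ × 9.8 m/s² × 2580 m = 2.604×10^7 Pa = 257.0 atm
sandstone: 2226 kg/m³ × 9.8 m/s² × 3930 m = 8.573×10^7 Pa = 846.1 atm
halite: 2160 kg/m³ × 9.8 m/s² × 910 m = 1.926×10^7 Pa = 190.1 atm
coal seam: 1287 kg/m³ × 9.8 m/s² × 80 m = 1.009×10^6 Pa = 9.958 atm
marble: 2780 kg/m³ × 9.8 m/s² × 2540 m = 6.920×10^7 Pa = 682.9 atm
Total = 257.0 + 846.1 + 190.1 + 9.958 + 682.9 = 1986.1 atm

1990 atm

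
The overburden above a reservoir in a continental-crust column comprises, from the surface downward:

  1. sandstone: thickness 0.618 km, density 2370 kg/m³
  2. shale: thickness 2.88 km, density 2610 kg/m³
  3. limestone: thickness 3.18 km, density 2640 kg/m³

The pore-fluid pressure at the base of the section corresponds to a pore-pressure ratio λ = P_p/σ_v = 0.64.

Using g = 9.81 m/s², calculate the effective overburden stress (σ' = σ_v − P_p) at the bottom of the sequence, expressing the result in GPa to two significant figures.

0.061 GPa

Overburden (lithostatic) stress σ_v:
sandstone: 2370 kg/m³ × 9.81 m/s² × 618 m = 1.437×10^7 Pa = 14.37 MPa
shale: 2610 kg/m³ × 9.81 m/s² × 2880 m = 7.374×10^7 Pa = 73.74 MPa
limestone: 2640 kg/m³ × 9.81 m/s² × 3180 m = 8.236×10^7 Pa = 82.36 MPa
Total = 14.37 + 73.74 + 82.36 = 170.47 MPa
Pore pressure P_p = λ·σ_v = 0.64 × 170.5 MPa = 109.1 MPa
Effective stress σ' = σ_v − P_p = 170.5 − 109.1 = 61.367 MPa = 0.061367 GPa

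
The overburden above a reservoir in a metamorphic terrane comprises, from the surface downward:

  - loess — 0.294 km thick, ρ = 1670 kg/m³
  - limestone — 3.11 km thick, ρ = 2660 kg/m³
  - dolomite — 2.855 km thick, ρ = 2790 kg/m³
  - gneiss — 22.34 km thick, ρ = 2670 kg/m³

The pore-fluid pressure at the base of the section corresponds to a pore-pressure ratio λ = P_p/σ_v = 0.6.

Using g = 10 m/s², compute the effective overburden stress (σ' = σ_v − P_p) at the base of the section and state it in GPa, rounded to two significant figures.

Overburden (lithostatic) stress σ_v:
loess: 1670 kg/m³ × 10 m/s² × 294 m = 4.910×10^6 Pa = 4.910 MPa
limestone: 2660 kg/m³ × 10 m/s² × 3110 m = 8.273×10^7 Pa = 82.73 MPa
dolomite: 2790 kg/m³ × 10 m/s² × 2855 m = 7.965×10^7 Pa = 79.65 MPa
gneiss: 2670 kg/m³ × 10 m/s² × 22340 m = 5.965×10^8 Pa = 596.5 MPa
Total = 4.910 + 82.73 + 79.65 + 596.5 = 763.77 MPa
Pore pressure P_p = λ·σ_v = 0.6 × 763.8 MPa = 458.3 MPa
Effective stress σ' = σ_v − P_p = 763.8 − 458.3 = 305.51 MPa = 0.30551 GPa

0.31 GPa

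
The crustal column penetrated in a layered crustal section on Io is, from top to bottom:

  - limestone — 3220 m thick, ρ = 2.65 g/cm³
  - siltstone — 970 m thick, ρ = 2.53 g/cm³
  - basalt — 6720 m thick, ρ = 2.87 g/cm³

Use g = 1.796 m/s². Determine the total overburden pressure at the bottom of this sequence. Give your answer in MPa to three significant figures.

limestone: 2650 kg/m³ × 1.796 m/s² × 3220 m = 1.533×10^7 Pa = 15.33 MPa
siltstone: 2530 kg/m³ × 1.796 m/s² × 970 m = 4.408×10^6 Pa = 4.408 MPa
basalt: 2870 kg/m³ × 1.796 m/s² × 6720 m = 3.464×10^7 Pa = 34.64 MPa
Total = 15.33 + 4.408 + 34.64 = 54.371 MPa

54.4 MPa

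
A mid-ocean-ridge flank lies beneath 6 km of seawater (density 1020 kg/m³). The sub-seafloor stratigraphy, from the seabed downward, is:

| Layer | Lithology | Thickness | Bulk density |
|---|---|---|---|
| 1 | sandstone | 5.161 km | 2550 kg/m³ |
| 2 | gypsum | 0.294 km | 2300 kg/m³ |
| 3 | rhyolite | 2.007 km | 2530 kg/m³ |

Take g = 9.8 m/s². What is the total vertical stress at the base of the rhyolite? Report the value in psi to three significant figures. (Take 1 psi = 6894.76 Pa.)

seawater: 1020 kg/m³ × 9.8 m/s² × 6000 m = 5.998×10^7 Pa = 8699 psi
sandstone: 2550 kg/m³ × 9.8 m/s² × 5161 m = 1.290×10^8 Pa = 18706 psi
gypsum: 2300 kg/m³ × 9.8 m/s² × 294 m = 6.627×10^6 Pa = 961.1 psi
rhyolite: 2530 kg/m³ × 9.8 m/s² × 2007 m = 4.976×10^7 Pa = 7217 psi
Total = 8699 + 18706 + 961.1 + 7217 = 35583 psi

35600 psi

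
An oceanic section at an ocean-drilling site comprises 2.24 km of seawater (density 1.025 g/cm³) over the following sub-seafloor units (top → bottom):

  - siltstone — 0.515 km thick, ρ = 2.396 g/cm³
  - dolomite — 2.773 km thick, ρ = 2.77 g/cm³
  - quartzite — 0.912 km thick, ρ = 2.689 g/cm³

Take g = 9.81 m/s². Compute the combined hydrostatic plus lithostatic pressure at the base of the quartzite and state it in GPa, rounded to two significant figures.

seawater: 1025 kg/m³ × 9.81 m/s² × 2240 m = 2.252×10^7 Pa = 0.02252 GPa
siltstone: 2396 kg/m³ × 9.81 m/s² × 515 m = 1.210×10^7 Pa = 0.01210 GPa
dolomite: 2770 kg/m³ × 9.81 m/s² × 2773 m = 7.535×10^7 Pa = 0.07535 GPa
quartzite: 2689 kg/m³ × 9.81 m/s² × 912 m = 2.406×10^7 Pa = 0.02406 GPa
Total = 0.02252 + 0.01210 + 0.07535 + 0.02406 = 0.13404 GPa

0.13 GPa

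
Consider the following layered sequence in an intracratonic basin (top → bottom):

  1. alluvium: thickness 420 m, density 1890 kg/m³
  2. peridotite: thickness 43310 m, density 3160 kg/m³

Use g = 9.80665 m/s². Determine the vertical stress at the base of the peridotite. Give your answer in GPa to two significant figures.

alluvium: 1890 kg/m³ × 9.80665 m/s² × 420 m = 7.785×10^6 Pa = 7.785×10^-3 GPa
peridotite: 3160 kg/m³ × 9.80665 m/s² × 43310 m = 1.342×10^9 Pa = 1.342 GPa
Total = 7.785×10^-3 + 1.342 = 1.3499 GPa

1.3 GPa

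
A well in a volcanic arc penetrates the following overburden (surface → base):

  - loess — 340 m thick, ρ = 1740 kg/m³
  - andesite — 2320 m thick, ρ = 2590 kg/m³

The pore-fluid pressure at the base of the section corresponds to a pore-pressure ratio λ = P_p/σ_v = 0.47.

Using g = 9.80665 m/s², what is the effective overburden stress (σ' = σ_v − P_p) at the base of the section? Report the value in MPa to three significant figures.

Overburden (lithostatic) stress σ_v:
loess: 1740 kg/m³ × 9.80665 m/s² × 340 m = 5.802×10^6 Pa = 5.802 MPa
andesite: 2590 kg/m³ × 9.80665 m/s² × 2320 m = 5.893×10^7 Pa = 58.93 MPa
Total = 5.802 + 58.93 = 64.728 MPa
Pore pressure P_p = λ·σ_v = 0.47 × 64.73 MPa = 30.42 MPa
Effective stress σ' = σ_v − P_p = 64.73 − 30.42 = 34.306 MPa

34.3 MPa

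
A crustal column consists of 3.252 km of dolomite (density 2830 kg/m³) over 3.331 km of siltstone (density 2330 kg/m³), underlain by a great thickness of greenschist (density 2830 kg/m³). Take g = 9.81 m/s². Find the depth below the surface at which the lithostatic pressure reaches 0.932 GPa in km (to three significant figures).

34.2 km

Pressure at base of upper layers: 2830×9.81×3252 + 2330×9.81×3331 = 1.664×10^8 Pa = 0.1664 GPa
Remaining pressure to be supplied by greenschist: 9.320×10^8 − 1.664×10^8 = 7.656×10^8 Pa
Additional depth in greenschist = 7.656×10^8 Pa / (2830 kg/m³ × 9.81 m/s²) = 27576 m
Total depth = 6583 m + 27576 m = 34159 m
= 34.159 km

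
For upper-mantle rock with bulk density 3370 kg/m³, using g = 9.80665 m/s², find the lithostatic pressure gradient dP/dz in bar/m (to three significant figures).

dP/dz = ρg = 3370 kg/m³ × 9.80665 m/s² = 33048 Pa/m
= 33048 Pa/m × (1 bar/m / 1.0000×10^5 Pa/m) = 0.33048 bar/m

0.330 bar/m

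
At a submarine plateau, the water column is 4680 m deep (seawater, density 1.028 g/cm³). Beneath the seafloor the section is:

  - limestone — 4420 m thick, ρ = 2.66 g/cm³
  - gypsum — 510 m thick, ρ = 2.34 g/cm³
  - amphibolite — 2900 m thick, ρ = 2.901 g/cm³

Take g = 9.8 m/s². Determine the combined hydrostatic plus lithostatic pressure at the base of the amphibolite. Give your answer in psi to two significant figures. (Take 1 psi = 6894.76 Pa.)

seawater: 1028 kg/m³ × 9.8 m/s² × 4680 m = 4.715×10^7 Pa = 6838 psi
limestone: 2660 kg/m³ × 9.8 m/s² × 4420 m = 1.152×10^8 Pa = 16711 psi
gypsum: 2340 kg/m³ × 9.8 m/s² × 510 m = 1.170×10^7 Pa = 1696 psi
amphibolite: 2901 kg/m³ × 9.8 m/s² × 2900 m = 8.245×10^7 Pa = 11958 psi
Total = 6838 + 16711 + 1696 + 11958 = 37204 psi

37000 psi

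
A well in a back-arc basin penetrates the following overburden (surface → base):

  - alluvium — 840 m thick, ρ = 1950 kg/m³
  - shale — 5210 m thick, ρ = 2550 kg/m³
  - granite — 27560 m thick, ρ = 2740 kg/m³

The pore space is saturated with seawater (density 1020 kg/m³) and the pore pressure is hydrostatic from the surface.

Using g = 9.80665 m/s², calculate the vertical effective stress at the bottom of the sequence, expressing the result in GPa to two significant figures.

Overburden (lithostatic) stress σ_v:
alluvium: 1950 kg/m³ × 9.80665 m/s² × 840 m = 1.606×10^7 Pa = 16.06 MPa
shale: 2550 kg/m³ × 9.80665 m/s² × 5210 m = 1.303×10^8 Pa = 130.3 MPa
granite: 2740 kg/m³ × 9.80665 m/s² × 27560 m = 7.405×10^8 Pa = 740.5 MPa
Total = 16.06 + 130.3 + 740.5 = 886.89 MPa
Pore pressure P_p = 1020 kg/m³ × 9.80665 m/s² × 33610 m = 3.362×10^8 Pa = 336.2 MPa
Effective stress σ' = σ_v − P_p = 886.9 − 336.2 = 550.70 MPa = 0.55070 GPa

0.55 GPa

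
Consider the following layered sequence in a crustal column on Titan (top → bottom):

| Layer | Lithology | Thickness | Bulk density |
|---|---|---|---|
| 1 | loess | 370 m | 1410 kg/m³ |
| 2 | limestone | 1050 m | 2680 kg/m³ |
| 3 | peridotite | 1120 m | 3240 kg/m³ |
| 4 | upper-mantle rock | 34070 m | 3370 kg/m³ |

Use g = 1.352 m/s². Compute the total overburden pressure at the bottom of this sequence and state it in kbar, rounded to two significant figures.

loess: 1410 kg/m³ × 1.352 m/s² × 370 m = 7.053×10^5 Pa = 7.053×10^-3 kbar
limestone: 2680 kg/m³ × 1.352 m/s² × 1050 m = 3.805×10^6 Pa = 0.03805 kbar
peridotite: 3240 kg/m³ × 1.352 m/s² × 1120 m = 4.906×10^6 Pa = 0.04906 kbar
upper-mantle rock: 3370 kg/m³ × 1.352 m/s² × 34070 m = 1.552×10^8 Pa = 1.552 kbar
Total = 7.053×10^-3 + 0.03805 + 0.04906 + 1.552 = 1.6465 kbar

1.6 kbar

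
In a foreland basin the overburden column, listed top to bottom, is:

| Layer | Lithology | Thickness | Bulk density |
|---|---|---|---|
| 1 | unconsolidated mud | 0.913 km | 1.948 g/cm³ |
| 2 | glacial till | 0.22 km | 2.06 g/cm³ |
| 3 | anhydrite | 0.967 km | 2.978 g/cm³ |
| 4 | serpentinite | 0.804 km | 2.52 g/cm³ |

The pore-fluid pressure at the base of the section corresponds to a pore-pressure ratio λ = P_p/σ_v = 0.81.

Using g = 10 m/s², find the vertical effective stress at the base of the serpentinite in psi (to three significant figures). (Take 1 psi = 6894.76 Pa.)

Overburden (lithostatic) stress σ_v:
unconsolidated mud: 1948 kg/m³ × 10 m/s² × 913 m = 1.779×10^7 Pa = 17.79 MPa
glacial till: 2060 kg/m³ × 10 m/s² × 220 m = 4.532×10^6 Pa = 4.532 MPa
anhydrite: 2978 kg/m³ × 10 m/s² × 967 m = 2.880×10^7 Pa = 28.80 MPa
serpentinite: 2520 kg/m³ × 10 m/s² × 804 m = 2.026×10^7 Pa = 20.26 MPa
Total = 17.79 + 4.532 + 28.80 + 20.26 = 71.375 MPa
Pore pressure P_p = λ·σ_v = 0.81 × 71.38 MPa = 57.81 MPa
Effective stress σ' = σ_v − P_p = 71.38 − 57.81 = 13.561 MPa = 1966.9 psi

1970 psi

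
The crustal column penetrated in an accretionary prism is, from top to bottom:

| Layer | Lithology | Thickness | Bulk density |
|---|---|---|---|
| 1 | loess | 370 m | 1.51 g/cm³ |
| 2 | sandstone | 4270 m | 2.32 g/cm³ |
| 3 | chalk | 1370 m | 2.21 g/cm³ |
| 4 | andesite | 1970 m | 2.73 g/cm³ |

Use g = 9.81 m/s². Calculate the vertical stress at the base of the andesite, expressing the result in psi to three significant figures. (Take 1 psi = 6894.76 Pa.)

loess: 1510 kg/m³ × 9.81 m/s² × 370 m = 5.481×10^6 Pa = 794.9 psi
sandstone: 2320 kg/m³ × 9.81 m/s² × 4270 m = 9.718×10^7 Pa = 14095 psi
chalk: 2210 kg/m³ × 9.81 m/s² × 1370 m = 2.970×10^7 Pa = 4308 psi
andesite: 2730 kg/m³ × 9.81 m/s² × 1970 m = 5.276×10^7 Pa = 7652 psi
Total = 794.9 + 14095 + 4308 + 7652 = 26850 psi

26800 psi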